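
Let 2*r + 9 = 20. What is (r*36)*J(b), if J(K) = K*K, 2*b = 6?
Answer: 1782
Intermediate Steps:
r = 11/2 (r = -9/2 + (½)*20 = -9/2 + 10 = 11/2 ≈ 5.5000)
b = 3 (b = (½)*6 = 3)
J(K) = K²
(r*36)*J(b) = ((11/2)*36)*3² = 198*9 = 1782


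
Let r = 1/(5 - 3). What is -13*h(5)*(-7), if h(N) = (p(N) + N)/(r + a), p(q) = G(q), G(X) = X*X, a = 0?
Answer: 5460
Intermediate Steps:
r = ½ (r = 1/2 = ½ ≈ 0.50000)
G(X) = X²
p(q) = q²
h(N) = 2*N + 2*N² (h(N) = (N² + N)/(½ + 0) = (N + N²)/(½) = (N + N²)*2 = 2*N + 2*N²)
-13*h(5)*(-7) = -26*5*(1 + 5)*(-7) = -26*5*6*(-7) = -13*60*(-7) = -780*(-7) = 5460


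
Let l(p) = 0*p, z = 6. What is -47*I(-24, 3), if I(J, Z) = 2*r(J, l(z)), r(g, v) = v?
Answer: 0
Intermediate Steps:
l(p) = 0
I(J, Z) = 0 (I(J, Z) = 2*0 = 0)
-47*I(-24, 3) = -47*0 = 0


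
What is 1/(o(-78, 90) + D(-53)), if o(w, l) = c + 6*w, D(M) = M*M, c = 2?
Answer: 1/2343 ≈ 0.00042680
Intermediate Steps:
D(M) = M²
o(w, l) = 2 + 6*w
1/(o(-78, 90) + D(-53)) = 1/((2 + 6*(-78)) + (-53)²) = 1/((2 - 468) + 2809) = 1/(-466 + 2809) = 1/2343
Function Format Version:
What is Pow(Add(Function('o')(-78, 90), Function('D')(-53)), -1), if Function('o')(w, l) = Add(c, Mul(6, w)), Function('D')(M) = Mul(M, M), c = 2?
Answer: Rational(1, 2343) ≈ 0.00042680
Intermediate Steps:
Function('D')(M) = Pow(M, 2)
Function('o')(w, l) = Add(2, Mul(6, w))
Pow(Add(Function('o')(-78, 90), Function('D')(-53)), -1) = Pow(Add(Add(2, Mul(6, -78)), Pow(-53, 2)), -1) = Pow(Add(Add(2, -468), 2809), -1) = Pow(Add(-466, 2809), -1) = Pow(2343, -1) = Rational(1, 2343)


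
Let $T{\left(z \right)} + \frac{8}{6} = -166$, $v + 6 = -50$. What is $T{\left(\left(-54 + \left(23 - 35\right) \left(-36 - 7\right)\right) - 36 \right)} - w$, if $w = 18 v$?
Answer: $\frac{2522}{3} \approx 840.67$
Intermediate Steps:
$v = -56$ ($v = -6 - 50 = -56$)
$w = -1008$ ($w = 18 \left(-56\right) = -1008$)
$T{\left(z \right)} = - \frac{502}{3}$ ($T{\left(z \right)} = - \frac{4}{3} - 166 = - \frac{502}{3}$)
$T{\left(\left(-54 + \left(23 - 35\right) \left(-36 - 7\right)\right) - 36 \right)} - w = - \frac{502}{3} - -1008 = - \frac{502}{3} + 1008 = \frac{2522}{3}$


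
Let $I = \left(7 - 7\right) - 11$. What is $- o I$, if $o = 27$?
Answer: $297$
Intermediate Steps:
$I = -11$ ($I = 0 - 11 = -11$)
$- o I = \left(-1\right) 27 \left(-11\right) = \left(-27\right) \left(-11\right) = 297$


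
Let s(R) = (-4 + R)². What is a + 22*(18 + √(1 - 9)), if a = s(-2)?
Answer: 432 + 44*I*√2 ≈ 432.0 + 62.225*I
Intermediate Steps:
a = 36 (a = (-4 - 2)² = (-6)² = 36)
a + 22*(18 + √(1 - 9)) = 36 + 22*(18 + √(1 - 9)) = 36 + 22*(18 + √(-8)) = 36 + 22*(18 + 2*I*√2) = 36 + (396 + 44*I*√2) = 432 + 44*I*√2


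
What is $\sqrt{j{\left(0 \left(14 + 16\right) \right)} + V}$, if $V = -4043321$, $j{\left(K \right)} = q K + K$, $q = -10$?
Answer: $i \sqrt{4043321} \approx 2010.8 i$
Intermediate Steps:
$j{\left(K \right)} = - 9 K$ ($j{\left(K \right)} = - 10 K + K = - 9 K$)
$\sqrt{j{\left(0 \left(14 + 16\right) \right)} + V} = \sqrt{- 9 \cdot 0 \left(14 + 16\right) - 4043321} = \sqrt{- 9 \cdot 0 \cdot 30 - 4043321} = \sqrt{\left(-9\right) 0 - 4043321} = \sqrt{0 - 4043321} = \sqrt{-4043321} = i \sqrt{4043321}$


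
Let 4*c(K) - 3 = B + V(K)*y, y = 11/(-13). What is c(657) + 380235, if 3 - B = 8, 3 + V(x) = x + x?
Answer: 19757773/52 ≈ 3.7996e+5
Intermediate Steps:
V(x) = -3 + 2*x (V(x) = -3 + (x + x) = -3 + 2*x)
y = -11/13 (y = 11*(-1/13) = -11/13 ≈ -0.84615)
B = -5 (B = 3 - 1*8 = 3 - 8 = -5)
c(K) = 7/52 - 11*K/26 (c(K) = ¾ + (-5 + (-3 + 2*K)*(-11/13))/4 = ¾ + (-5 + (33/13 - 22*K/13))/4 = ¾ + (-32/13 - 22*K/13)/4 = ¾ + (-8/13 - 11*K/26) = 7/52 - 11*K/26)
c(657) + 380235 = (7/52 - 11/26*657) + 380235 = (7/52 - 7227/26) + 380235 = -14447/52 + 380235 = 19757773/52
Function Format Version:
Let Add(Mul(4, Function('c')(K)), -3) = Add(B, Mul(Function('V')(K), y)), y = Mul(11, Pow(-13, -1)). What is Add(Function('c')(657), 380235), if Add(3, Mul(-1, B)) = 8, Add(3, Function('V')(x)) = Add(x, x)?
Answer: Rational(19757773, 52) ≈ 3.7996e+5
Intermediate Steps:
Function('V')(x) = Add(-3, Mul(2, x)) (Function('V')(x) = Add(-3, Add(x, x)) = Add(-3, Mul(2, x)))
y = Rational(-11, 13) (y = Mul(11, Rational(-1, 13)) = Rational(-11, 13) ≈ -0.84615)
B = -5 (B = Add(3, Mul(-1, 8)) = Add(3, -8) = -5)
Function('c')(K) = Add(Rational(7, 52), Mul(Rational(-11, 26), K)) (Function('c')(K) = Add(Rational(3, 4), Mul(Rational(1, 4), Add(-5, Mul(Add(-3, Mul(2, K)), Rational(-11, 13))))) = Add(Rational(3, 4), Mul(Rational(1, 4), Add(-5, Add(Rational(33, 13), Mul(Rational(-22, 13), K))))) = Add(Rational(3, 4), Mul(Rational(1, 4), Add(Rational(-32, 13), Mul(Rational(-22, 13), K)))) = Add(Rational(3, 4), Add(Rational(-8, 13), Mul(Rational(-11, 26), K))) = Add(Rational(7, 52), Mul(Rational(-11, 26), K)))
Add(Function('c')(657), 380235) = Add(Add(Rational(7, 52), Mul(Rational(-11, 26), 657)), 380235) = Add(Add(Rational(7, 52), Rational(-7227, 26)), 380235) = Add(Rational(-14447, 52), 380235) = Rational(19757773, 52)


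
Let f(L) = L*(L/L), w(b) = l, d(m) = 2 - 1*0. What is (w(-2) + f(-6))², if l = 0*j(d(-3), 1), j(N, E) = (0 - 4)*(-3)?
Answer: 36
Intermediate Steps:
d(m) = 2 (d(m) = 2 + 0 = 2)
j(N, E) = 12 (j(N, E) = -4*(-3) = 12)
l = 0 (l = 0*12 = 0)
w(b) = 0
f(L) = L (f(L) = L*1 = L)
(w(-2) + f(-6))² = (0 - 6)² = (-6)² = 36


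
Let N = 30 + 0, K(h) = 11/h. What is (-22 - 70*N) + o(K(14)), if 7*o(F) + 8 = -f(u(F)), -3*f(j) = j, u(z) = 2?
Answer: -44584/21 ≈ -2123.0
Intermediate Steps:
N = 30
f(j) = -j/3
o(F) = -22/21 (o(F) = -8/7 + (-(-1)*2/3)/7 = -8/7 + (-1*(-2/3))/7 = -8/7 + (1/7)*(2/3) = -8/7 + 2/21 = -22/21)
(-22 - 70*N) + o(K(14)) = (-22 - 70*30) - 22/21 = (-22 - 2100) - 22/21 = -2122 - 22/21 = -44584/21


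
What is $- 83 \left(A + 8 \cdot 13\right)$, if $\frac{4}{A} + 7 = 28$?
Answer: $- \frac{181604}{21} \approx -8647.8$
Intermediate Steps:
$A = \frac{4}{21}$ ($A = \frac{4}{-7 + 28} = \frac{4}{21} \approx 0.19048$)
$- 83 \left(A + 8 \cdot 13\right) = - 83 \left(\frac{4}{21} + 8 \cdot 13\right) = - 83 \left(\frac{4}{21} + 104\right) = \left(-83\right) \frac{2188}{21} = - \frac{181604}{21}$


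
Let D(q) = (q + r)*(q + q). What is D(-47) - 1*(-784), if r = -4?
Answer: 5578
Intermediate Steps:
D(q) = 2*q*(-4 + q) (D(q) = (q - 4)*(q + q) = (-4 + q)*(2*q) = 2*q*(-4 + q))
D(-47) - 1*(-784) = 2*(-47)*(-4 - 47) - 1*(-784) = 2*(-47)*(-51) + 784 = 4794 + 784 = 5578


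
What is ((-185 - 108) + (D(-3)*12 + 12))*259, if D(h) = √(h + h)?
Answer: -72779 + 3108*I*√6 ≈ -72779.0 + 7613.0*I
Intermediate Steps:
D(h) = √2*√h (D(h) = √(2*h) = √2*√h)
((-185 - 108) + (D(-3)*12 + 12))*259 = ((-185 - 108) + ((√2*√(-3))*12 + 12))*259 = (-293 + ((√2*(I*√3))*12 + 12))*259 = (-293 + ((I*√6)*12 + 12))*259 = (-293 + (12*I*√6 + 12))*259 = (-293 + (12 + 12*I*√6))*259 = (-281 + 12*I*√6)*259 = -72779 + 3108*I*√6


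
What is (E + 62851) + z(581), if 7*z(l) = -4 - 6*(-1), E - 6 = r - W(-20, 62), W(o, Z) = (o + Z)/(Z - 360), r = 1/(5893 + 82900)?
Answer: 5821295363771/92611099 ≈ 62857.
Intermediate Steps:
r = 1/88793 ≈ 1.1262e-5
W(o, Z) = (Z + o)/(-360 + Z)
E = 81245744/13230157 (E = 6 + (1/88793 - (62 - 20)/(-360 + 62)) = 6 + (1/88793 - 42/(-298)) = 6 + (1/88793 - (-1)*42/298) = 6 + (1/88793 - 1*(-21/149)) = 6 + (1/88793 + 21/149) = 6 + 1864802/13230157 = 81245744/13230157 ≈ 6.1410)
z(l) = 2/7 (z(l) = (-4 - 6*(-1))/7 = (-4 + 6)/7 = (⅐)*2 = 2/7)
(E + 62851) + z(581) = (81245744/13230157 + 62851) + 2/7 = 831609843351/13230157 + 2/7 = 5821295363771/92611099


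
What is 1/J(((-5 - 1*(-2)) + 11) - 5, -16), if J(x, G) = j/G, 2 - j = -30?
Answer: -½ ≈ -0.50000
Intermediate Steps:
j = 32 (j = 2 - 1*(-30) = 2 + 30 = 32)
J(x, G) = 32/G
1/J(((-5 - 1*(-2)) + 11) - 5, -16) = 1/(32/(-16)) = 1/(32*(-1/16)) = 1/(-2) = -½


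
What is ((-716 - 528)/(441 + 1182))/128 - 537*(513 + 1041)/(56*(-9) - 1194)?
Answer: 7223326675/14697888 ≈ 491.45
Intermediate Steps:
((-716 - 528)/(441 + 1182))/128 - 537*(513 + 1041)/(56*(-9) - 1194) = -1244/1623*(1/128) - 537*1554/(-504 - 1194) = -1244*1/1623*(1/128) - 537/((-1698*1/1554)) = -1244/1623*1/128 - 537/(-283/259) = -311/51936 - 537*(-259/283) = -311/51936 + 139083/283 = 7223326675/14697888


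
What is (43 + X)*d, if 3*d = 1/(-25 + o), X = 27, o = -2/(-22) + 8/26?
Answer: -5005/5277 ≈ -0.94846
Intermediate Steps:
o = 57/143 (o = -2*(-1/22) + 8*(1/26) = 1/11 + 4/13 = 57/143 ≈ 0.39860)
d = -143/10554 (d = 1/(3*(-25 + 57/143)) = 1/(3*(-3518/143)) = (1/3)*(-143/3518) = -143/10554 ≈ -0.013549)
(43 + X)*d = (43 + 27)*(-143/10554) = 70*(-143/10554) = -5005/5277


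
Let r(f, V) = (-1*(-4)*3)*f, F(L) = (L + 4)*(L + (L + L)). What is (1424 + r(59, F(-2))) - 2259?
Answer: -127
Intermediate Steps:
F(L) = 3*L*(4 + L) (F(L) = (4 + L)*(L + 2*L) = (4 + L)*(3*L) = 3*L*(4 + L))
r(f, V) = 12*f (r(f, V) = (4*3)*f = 12*f)
(1424 + r(59, F(-2))) - 2259 = (1424 + 12*59) - 2259 = (1424 + 708) - 2259 = 2132 - 2259 = -127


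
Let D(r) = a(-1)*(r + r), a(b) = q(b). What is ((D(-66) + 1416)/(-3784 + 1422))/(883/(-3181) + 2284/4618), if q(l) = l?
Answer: -631663894/209149195 ≈ -3.0202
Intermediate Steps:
a(b) = b
D(r) = -2*r (D(r) = -(r + r) = -2*r)
((D(-66) + 1416)/(-3784 + 1422))/(883/(-3181) + 2284/4618) = ((-2*(-66) + 1416)/(-3784 + 1422))/(883/(-3181) + 2284/4618) = ((132 + 1416)/(-2362))/(883*(-1/3181) + 2284*(1/4618)) = (1548*(-1/2362))/(-883/3181 + 1142/2309) = -774/(1181*1593855/7344929) = -774/1181*7344929/1593855 = -631663894/209149195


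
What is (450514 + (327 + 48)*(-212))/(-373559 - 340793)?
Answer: -185507/357176 ≈ -0.51937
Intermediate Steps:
(450514 + (327 + 48)*(-212))/(-373559 - 340793) = (450514 + 375*(-212))/(-714352) = (450514 - 79500)*(-1/714352) = 371014*(-1/714352) = -185507/357176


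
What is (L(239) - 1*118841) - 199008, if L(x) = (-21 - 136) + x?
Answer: -317767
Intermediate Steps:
L(x) = -157 + x
(L(239) - 1*118841) - 199008 = ((-157 + 239) - 1*118841) - 199008 = (82 - 118841) - 199008 = -118759 - 199008 = -317767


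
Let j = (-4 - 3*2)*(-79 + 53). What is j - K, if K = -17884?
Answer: 18144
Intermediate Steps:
j = 260 (j = (-4 - 6)*(-26) = -10*(-26) = 260)
j - K = 260 - 1*(-17884) = 260 + 17884 = 18144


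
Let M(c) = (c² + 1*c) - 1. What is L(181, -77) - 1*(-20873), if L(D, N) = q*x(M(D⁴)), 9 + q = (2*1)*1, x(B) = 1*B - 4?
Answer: -8063556612277465426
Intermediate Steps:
M(c) = -1 + c + c² (M(c) = (c² + c) - 1 = (c + c²) - 1 = -1 + c + c²)
x(B) = -4 + B (x(B) = B - 4 = -4 + B)
q = -7 (q = -9 + (2*1)*1 = -9 + 2*1 = -9 + 2 = -7)
L(D, N) = 35 - 7*D⁴ - 7*D⁸ (L(D, N) = -7*(-4 + (-1 + D⁴ + (D⁴)²)) = -7*(-4 + (-1 + D⁴ + D⁸)) = -7*(-5 + D⁴ + D⁸) = 35 - 7*D⁴ - 7*D⁸)
L(181, -77) - 1*(-20873) = (35 - 7*181⁴ - 7*181⁸) - 1*(-20873) = (35 - 7*1073283121 - 7*1151936657823500641) + 20873 = (35 - 7512981847 - 8063556604764504487) + 20873 = -8063556612277486299 + 20873 = -8063556612277465426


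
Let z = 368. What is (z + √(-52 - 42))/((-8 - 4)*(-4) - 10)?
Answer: 184/19 + I*√94/38 ≈ 9.6842 + 0.25514*I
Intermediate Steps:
(z + √(-52 - 42))/((-8 - 4)*(-4) - 10) = (368 + √(-52 - 42))/((-8 - 4)*(-4) - 10) = (368 + √(-94))/(-12*(-4) - 10) = (368 + I*√94)/(48 - 10) = (368 + I*√94)/38 = (368 + I*√94)*(1/38) = 184/19 + I*√94/38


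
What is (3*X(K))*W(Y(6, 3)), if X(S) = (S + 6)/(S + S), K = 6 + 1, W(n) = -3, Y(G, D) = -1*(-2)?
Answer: -117/14 ≈ -8.3571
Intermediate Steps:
Y(G, D) = 2
K = 7
X(S) = (6 + S)/(2*S) (X(S) = (6 + S)/((2*S)) = (6 + S)*(1/(2*S)) = (6 + S)/(2*S))
(3*X(K))*W(Y(6, 3)) = (3*((½)*(6 + 7)/7))*(-3) = (3*((½)*(⅐)*13))*(-3) = (3*(13/14))*(-3) = (39/14)*(-3) = -117/14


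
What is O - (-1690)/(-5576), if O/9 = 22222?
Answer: 557593579/2788 ≈ 2.0000e+5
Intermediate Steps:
O = 199998 (O = 9*22222 = 199998)
O - (-1690)/(-5576) = 199998 - (-1690)/(-5576) = 199998 - (-1690)*(-1)/5576 = 199998 - 1*845/2788 = 199998 - 845/2788 = 557593579/2788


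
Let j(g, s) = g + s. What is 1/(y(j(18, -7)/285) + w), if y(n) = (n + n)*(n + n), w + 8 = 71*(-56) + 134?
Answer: -81225/312715766 ≈ -0.00025974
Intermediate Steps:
w = -3850 (w = -8 + (71*(-56) + 134) = -8 + (-3976 + 134) = -8 - 3842 = -3850)
y(n) = 4*n² (y(n) = (2*n)*(2*n) = 4*n²)
1/(y(j(18, -7)/285) + w) = 1/(4*((18 - 7)/285)² - 3850) = 1/(4*(11*(1/285))² - 3850) = 1/(4*(11/285)² - 3850) = 1/(4*(121/81225) - 3850) = 1/(484/81225 - 3850) = 1/(-312715766/81225) = -81225/312715766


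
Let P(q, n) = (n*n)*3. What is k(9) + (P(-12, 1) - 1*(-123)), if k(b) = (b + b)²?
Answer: 450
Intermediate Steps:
P(q, n) = 3*n² (P(q, n) = n²*3 = 3*n²)
k(b) = 4*b² (k(b) = (2*b)² = 4*b²)
k(9) + (P(-12, 1) - 1*(-123)) = 4*9² + (3*1² - 1*(-123)) = 4*81 + (3*1 + 123) = 324 + (3 + 123) = 324 + 126 = 450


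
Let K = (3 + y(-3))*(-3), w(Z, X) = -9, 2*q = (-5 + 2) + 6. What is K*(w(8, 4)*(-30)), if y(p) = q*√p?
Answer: -2430 - 1215*I*√3 ≈ -2430.0 - 2104.4*I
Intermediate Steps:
q = 3/2 (q = ((-5 + 2) + 6)/2 = (-3 + 6)/2 = (½)*3 = 3/2 ≈ 1.5000)
y(p) = 3*√p/2
K = -9 - 9*I*√3/2 (K = (3 + 3*√(-3)/2)*(-3) = (3 + 3*(I*√3)/2)*(-3) = (3 + 3*I*√3/2)*(-3) = -9 - 9*I*√3/2 ≈ -9.0 - 7.7942*I)
K*(w(8, 4)*(-30)) = (-9 - 9*I*√3/2)*(-9*(-30)) = (-9 - 9*I*√3/2)*270 = -2430 - 1215*I*√3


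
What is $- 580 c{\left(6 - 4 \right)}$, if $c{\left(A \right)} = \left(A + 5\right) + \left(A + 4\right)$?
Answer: $-7540$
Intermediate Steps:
$c{\left(A \right)} = 9 + 2 A$ ($c{\left(A \right)} = \left(5 + A\right) + \left(4 + A\right) = 9 + 2 A$)
$- 580 c{\left(6 - 4 \right)} = - 580 \left(9 + 2 \left(6 - 4\right)\right) = - 580 \left(9 + 2 \cdot 2\right) = - 580 \left(9 + 4\right) = \left(-580\right) 13 = -7540$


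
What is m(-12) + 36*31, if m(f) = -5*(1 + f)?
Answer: 1171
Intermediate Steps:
m(f) = -5 - 5*f
m(-12) + 36*31 = (-5 - 5*(-12)) + 36*31 = (-5 + 60) + 1116 = 55 + 1116 = 1171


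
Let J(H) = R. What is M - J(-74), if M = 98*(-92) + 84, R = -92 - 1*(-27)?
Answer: -8867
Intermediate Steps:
R = -65 (R = -92 + 27 = -65)
J(H) = -65
M = -8932 (M = -9016 + 84 = -8932)
M - J(-74) = -8932 - 1*(-65) = -8932 + 65 = -8867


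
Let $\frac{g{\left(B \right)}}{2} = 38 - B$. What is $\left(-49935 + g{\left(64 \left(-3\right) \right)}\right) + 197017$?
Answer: $147542$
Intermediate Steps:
$g{\left(B \right)} = 76 - 2 B$ ($g{\left(B \right)} = 2 \left(38 - B\right) = 76 - 2 B$)
$\left(-49935 + g{\left(64 \left(-3\right) \right)}\right) + 197017 = \left(-49935 - \left(-76 + 2 \cdot 64 \left(-3\right)\right)\right) + 197017 = \left(-49935 + \left(76 - -384\right)\right) + 197017 = \left(-49935 + \left(76 + 384\right)\right) + 197017 = \left(-49935 + 460\right) + 197017 = -49475 + 197017 = 147542$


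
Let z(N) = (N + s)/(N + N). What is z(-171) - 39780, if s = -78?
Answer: -4534837/114 ≈ -39779.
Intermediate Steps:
z(N) = (-78 + N)/(2*N) (z(N) = (N - 78)/(N + N) = (-78 + N)/((2*N)) = (-78 + N)*(1/(2*N)) = (-78 + N)/(2*N))
z(-171) - 39780 = (½)*(-78 - 171)/(-171) - 39780 = (½)*(-1/171)*(-249) - 39780 = 83/114 - 39780 = -4534837/114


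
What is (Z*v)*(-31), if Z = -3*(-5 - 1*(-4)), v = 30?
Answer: -2790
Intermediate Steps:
Z = 3 (Z = -3*(-5 + 4) = -3*(-1) = 3)
(Z*v)*(-31) = (3*30)*(-31) = 90*(-31) = -2790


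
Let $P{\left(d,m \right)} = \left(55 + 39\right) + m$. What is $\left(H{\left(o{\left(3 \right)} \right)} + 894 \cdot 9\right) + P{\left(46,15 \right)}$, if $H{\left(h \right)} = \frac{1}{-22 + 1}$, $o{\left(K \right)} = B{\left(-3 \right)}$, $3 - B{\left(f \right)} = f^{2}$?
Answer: $\frac{171254}{21} \approx 8155.0$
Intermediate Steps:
$B{\left(f \right)} = 3 - f^{2}$
$P{\left(d,m \right)} = 94 + m$
$o{\left(K \right)} = -6$ ($o{\left(K \right)} = 3 - \left(-3\right)^{2} = 3 - 9 = -6$)
$H{\left(h \right)} = - \frac{1}{21}$ ($H{\left(h \right)} = \frac{1}{-21} = - \frac{1}{21}$)
$\left(H{\left(o{\left(3 \right)} \right)} + 894 \cdot 9\right) + P{\left(46,15 \right)} = \left(- \frac{1}{21} + 894 \cdot 9\right) + \left(94 + 15\right) = \left(- \frac{1}{21} + 8046\right) + 109 = \frac{168965}{21} + 109 = \frac{171254}{21}$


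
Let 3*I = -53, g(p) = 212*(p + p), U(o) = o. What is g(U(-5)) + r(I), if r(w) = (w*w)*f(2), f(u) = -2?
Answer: -24698/9 ≈ -2744.2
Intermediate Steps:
g(p) = 424*p (g(p) = 212*(2*p) = 424*p)
I = -53/3 (I = (1/3)*(-53) = -53/3 ≈ -17.667)
r(w) = -2*w**2 (r(w) = (w*w)*(-2) = w**2*(-2) = -2*w**2)
g(U(-5)) + r(I) = 424*(-5) - 2*(-53/3)**2 = -2120 - 2*2809/9 = -2120 - 5618/9 = -24698/9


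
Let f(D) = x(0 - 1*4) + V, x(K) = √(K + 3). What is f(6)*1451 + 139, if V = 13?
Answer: 19002 + 1451*I ≈ 19002.0 + 1451.0*I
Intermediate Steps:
x(K) = √(3 + K)
f(D) = 13 + I (f(D) = √(3 + (0 - 1*4)) + 13 = √(3 + (0 - 4)) + 13 = √(3 - 4) + 13 = √(-1) + 13 = I + 13 = 13 + I)
f(6)*1451 + 139 = (13 + I)*1451 + 139 = (18863 + 1451*I) + 139 = 19002 + 1451*I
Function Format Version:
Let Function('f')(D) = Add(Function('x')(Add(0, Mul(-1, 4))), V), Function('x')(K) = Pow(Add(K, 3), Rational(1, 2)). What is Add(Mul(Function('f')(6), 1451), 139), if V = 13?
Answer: Add(19002, Mul(1451, I)) ≈ Add(19002., Mul(1451.0, I))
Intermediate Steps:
Function('x')(K) = Pow(Add(3, K), Rational(1, 2))
Function('f')(D) = Add(13, I) (Function('f')(D) = Add(Pow(Add(3, Add(0, Mul(-1, 4))), Rational(1, 2)), 13) = Add(Pow(Add(3, Add(0, -4)), Rational(1, 2)), 13) = Add(Pow(Add(3, -4), Rational(1, 2)), 13) = Add(Pow(-1, Rational(1, 2)), 13) = Add(I, 13) = Add(13, I))
Add(Mul(Function('f')(6), 1451), 139) = Add(Mul(Add(13, I), 1451), 139) = Add(Add(18863, Mul(1451, I)), 139) = Add(19002, Mul(1451, I))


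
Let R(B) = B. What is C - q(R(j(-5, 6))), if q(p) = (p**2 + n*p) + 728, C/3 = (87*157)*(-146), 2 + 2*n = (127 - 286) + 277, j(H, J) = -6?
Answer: -5983058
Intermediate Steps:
n = 58 (n = -1 + ((127 - 286) + 277)/2 = -1 + (-159 + 277)/2 = -1 + (1/2)*118 = -1 + 59 = 58)
C = -5982642 (C = 3*((87*157)*(-146)) = 3*(13659*(-146)) = 3*(-1994214) = -5982642)
q(p) = 728 + p**2 + 58*p (q(p) = (p**2 + 58*p) + 728 = 728 + p**2 + 58*p)
C - q(R(j(-5, 6))) = -5982642 - (728 + (-6)**2 + 58*(-6)) = -5982642 - (728 + 36 - 348) = -5982642 - 1*416 = -5982642 - 416 = -5983058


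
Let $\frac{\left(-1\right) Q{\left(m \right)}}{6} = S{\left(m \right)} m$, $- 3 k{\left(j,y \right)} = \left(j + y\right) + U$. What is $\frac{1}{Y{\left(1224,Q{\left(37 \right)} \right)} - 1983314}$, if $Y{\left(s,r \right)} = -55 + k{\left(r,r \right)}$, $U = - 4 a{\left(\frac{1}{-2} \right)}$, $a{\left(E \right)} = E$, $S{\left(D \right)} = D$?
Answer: $- \frac{3}{5933681} \approx -5.0559 \cdot 10^{-7}$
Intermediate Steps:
$U = 2$ ($U = - \frac{4}{-2} = \left(-4\right) \left(- \frac{1}{2}\right) = 2$)
$k{\left(j,y \right)} = - \frac{2}{3} - \frac{j}{3} - \frac{y}{3}$ ($k{\left(j,y \right)} = - \frac{\left(j + y\right) + 2}{3} = - \frac{2 + j + y}{3} = - \frac{2}{3} - \frac{j}{3} - \frac{y}{3}$)
$Q{\left(m \right)} = - 6 m^{2}$ ($Q{\left(m \right)} = - 6 m m = - 6 m^{2}$)
$Y{\left(s,r \right)} = - \frac{167}{3} - \frac{2 r}{3}$ ($Y{\left(s,r \right)} = -55 - \left(\frac{2}{3} + \frac{2 r}{3}\right) = - \frac{167}{3} - \frac{2 r}{3}$)
$\frac{1}{Y{\left(1224,Q{\left(37 \right)} \right)} - 1983314} = \frac{1}{\left(- \frac{167}{3} - \frac{2 \left(- 6 \cdot 37^{2}\right)}{3}\right) - 1983314} = \frac{1}{\left(- \frac{167}{3} - \frac{2 \left(\left(-6\right) 1369\right)}{3}\right) - 1983314} = \frac{1}{\left(- \frac{167}{3} - -5476\right) - 1983314} = \frac{1}{\left(- \frac{167}{3} + 5476\right) - 1983314} = \frac{1}{\frac{16261}{3} - 1983314} = \frac{1}{- \frac{5933681}{3}} = - \frac{3}{5933681}$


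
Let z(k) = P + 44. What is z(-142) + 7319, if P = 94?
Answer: 7457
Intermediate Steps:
z(k) = 138 (z(k) = 94 + 44 = 138)
z(-142) + 7319 = 138 + 7319 = 7457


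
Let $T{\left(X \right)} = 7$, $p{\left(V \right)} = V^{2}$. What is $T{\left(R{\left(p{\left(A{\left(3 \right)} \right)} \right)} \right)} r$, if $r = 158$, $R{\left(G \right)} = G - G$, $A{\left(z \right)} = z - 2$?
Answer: $1106$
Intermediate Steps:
$A{\left(z \right)} = -2 + z$ ($A{\left(z \right)} = z - 2 = -2 + z$)
$R{\left(G \right)} = 0$
$T{\left(R{\left(p{\left(A{\left(3 \right)} \right)} \right)} \right)} r = 7 \cdot 158 = 1106$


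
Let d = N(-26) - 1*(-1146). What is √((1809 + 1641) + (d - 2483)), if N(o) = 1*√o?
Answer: √(2113 + I*√26) ≈ 45.967 + 0.0555*I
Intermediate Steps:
N(o) = √o
d = 1146 + I*√26 (d = √(-26) - 1*(-1146) = I*√26 + 1146 = 1146 + I*√26 ≈ 1146.0 + 5.099*I)
√((1809 + 1641) + (d - 2483)) = √((1809 + 1641) + ((1146 + I*√26) - 2483)) = √(3450 + (-1337 + I*√26)) = √(2113 + I*√26)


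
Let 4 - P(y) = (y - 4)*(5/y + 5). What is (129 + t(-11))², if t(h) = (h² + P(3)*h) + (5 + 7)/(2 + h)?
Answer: 155236/9 ≈ 17248.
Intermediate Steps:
P(y) = 4 - (-4 + y)*(5 + 5/y) (P(y) = 4 - (y - 4)*(5/y + 5) = 4 - (-4 + y)*(5 + 5/y))
t(h) = h² + 12/(2 + h) + 32*h/3 (t(h) = (h² + (19 - 5*3 + 20/3)*h) + (5 + 7)/(2 + h) = (h² + (19 - 15 + 20*(⅓))*h) + 12/(2 + h) = (h² + (19 - 15 + 20/3)*h) + 12/(2 + h) = (h² + 32*h/3) + 12/(2 + h) = h² + 12/(2 + h) + 32*h/3)
(129 + t(-11))² = (129 + (36 + 3*(-11)³ + 38*(-11)² + 64*(-11))/(3*(2 - 11)))² = (129 + (⅓)*(36 + 3*(-1331) + 38*121 - 704)/(-9))² = (129 + (⅓)*(-⅑)*(36 - 3993 + 4598 - 704))² = (129 + (⅓)*(-⅑)*(-63))² = (129 + 7/3)² = (394/3)² = 155236/9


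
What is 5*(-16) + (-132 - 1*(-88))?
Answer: -124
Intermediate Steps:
5*(-16) + (-132 - 1*(-88)) = -80 + (-132 + 88) = -80 - 44 = -124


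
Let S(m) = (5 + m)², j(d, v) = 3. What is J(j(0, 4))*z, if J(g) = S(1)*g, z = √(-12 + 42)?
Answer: 108*√30 ≈ 591.54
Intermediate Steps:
z = √30 ≈ 5.4772
J(g) = 36*g (J(g) = (5 + 1)²*g = 6²*g = 36*g)
J(j(0, 4))*z = (36*3)*√30 = 108*√30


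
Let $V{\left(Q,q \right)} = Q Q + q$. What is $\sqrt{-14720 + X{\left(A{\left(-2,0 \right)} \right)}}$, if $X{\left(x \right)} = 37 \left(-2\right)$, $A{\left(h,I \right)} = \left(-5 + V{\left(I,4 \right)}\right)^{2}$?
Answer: $i \sqrt{14794} \approx 121.63 i$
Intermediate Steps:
$V{\left(Q,q \right)} = q + Q^{2}$ ($V{\left(Q,q \right)} = Q^{2} + q = q + Q^{2}$)
$A{\left(h,I \right)} = \left(-1 + I^{2}\right)^{2}$ ($A{\left(h,I \right)} = \left(-5 + \left(4 + I^{2}\right)\right)^{2} = \left(-1 + I^{2}\right)^{2}$)
$X{\left(x \right)} = -74$
$\sqrt{-14720 + X{\left(A{\left(-2,0 \right)} \right)}} = \sqrt{-14720 - 74} = \sqrt{-14794} = i \sqrt{14794}$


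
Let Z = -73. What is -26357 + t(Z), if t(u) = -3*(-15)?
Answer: -26312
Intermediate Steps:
t(u) = 45
-26357 + t(Z) = -26357 + 45 = -26312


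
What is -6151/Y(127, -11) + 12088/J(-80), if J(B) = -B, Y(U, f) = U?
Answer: 130387/1270 ≈ 102.67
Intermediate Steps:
-6151/Y(127, -11) + 12088/J(-80) = -6151/127 + 12088/((-1*(-80))) = -6151*1/127 + 12088/80 = -6151/127 + 12088*(1/80) = -6151/127 + 1511/10 = 130387/1270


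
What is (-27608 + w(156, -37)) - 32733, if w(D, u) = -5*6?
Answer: -60371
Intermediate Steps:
w(D, u) = -30
(-27608 + w(156, -37)) - 32733 = (-27608 - 30) - 32733 = -27638 - 32733 = -60371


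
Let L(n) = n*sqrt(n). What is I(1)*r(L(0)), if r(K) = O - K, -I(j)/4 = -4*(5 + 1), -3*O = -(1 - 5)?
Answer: -128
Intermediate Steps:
O = -4/3 (O = -(-1)*(1 - 5)/3 = -(-1)*(-4)/3 = -1/3*4 = -4/3 ≈ -1.3333)
I(j) = 96 (I(j) = -(-16)*(5 + 1) = -(-16)*6 = -4*(-24) = 96)
L(n) = n**(3/2)
r(K) = -4/3 - K
I(1)*r(L(0)) = 96*(-4/3 - 0**(3/2)) = 96*(-4/3 - 1*0) = 96*(-4/3 + 0) = 96*(-4/3) = -128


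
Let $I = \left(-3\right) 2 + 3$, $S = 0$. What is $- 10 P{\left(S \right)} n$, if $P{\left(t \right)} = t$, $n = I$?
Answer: $0$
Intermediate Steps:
$I = -3$ ($I = -6 + 3 = -3$)
$n = -3$
$- 10 P{\left(S \right)} n = \left(-10\right) 0 \left(-3\right) = 0 \left(-3\right) = 0$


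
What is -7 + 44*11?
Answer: 477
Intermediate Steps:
-7 + 44*11 = -7 + 484 = 477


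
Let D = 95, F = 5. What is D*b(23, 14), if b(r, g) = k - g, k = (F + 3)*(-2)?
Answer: -2850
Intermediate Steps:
k = -16 (k = (5 + 3)*(-2) = 8*(-2) = -16)
b(r, g) = -16 - g
D*b(23, 14) = 95*(-16 - 1*14) = 95*(-16 - 14) = 95*(-30) = -2850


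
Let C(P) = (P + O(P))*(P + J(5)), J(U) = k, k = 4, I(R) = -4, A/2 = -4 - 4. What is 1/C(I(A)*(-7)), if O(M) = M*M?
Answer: 1/25984 ≈ 3.8485e-5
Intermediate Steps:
A = -16 (A = 2*(-4 - 4) = 2*(-8) = -16)
O(M) = M**2
J(U) = 4
C(P) = (4 + P)*(P + P**2) (C(P) = (P + P**2)*(P + 4) = (P + P**2)*(4 + P) = (4 + P)*(P + P**2))
1/C(I(A)*(-7)) = 1/((-4*(-7))*(4 + (-4*(-7))**2 + 5*(-4*(-7)))) = 1/(28*(4 + 28**2 + 5*28)) = 1/(28*(4 + 784 + 140)) = 1/(28*928) = 1/25984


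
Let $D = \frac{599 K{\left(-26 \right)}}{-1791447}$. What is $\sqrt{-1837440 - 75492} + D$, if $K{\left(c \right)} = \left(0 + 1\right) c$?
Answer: $\frac{15574}{1791447} + 6 i \sqrt{53137} \approx 0.0086935 + 1383.1 i$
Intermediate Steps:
$K{\left(c \right)} = c$ ($K{\left(c \right)} = 1 c = c$)
$D = \frac{15574}{1791447}$ ($D = \frac{599 \left(-26\right)}{-1791447} = \left(-15574\right) \left(- \frac{1}{1791447}\right) = \frac{15574}{1791447} \approx 0.0086935$)
$\sqrt{-1837440 - 75492} + D = \sqrt{-1837440 - 75492} + \frac{15574}{1791447} = \sqrt{-1912932} + \frac{15574}{1791447} = 6 i \sqrt{53137} + \frac{15574}{1791447} = \frac{15574}{1791447} + 6 i \sqrt{53137}$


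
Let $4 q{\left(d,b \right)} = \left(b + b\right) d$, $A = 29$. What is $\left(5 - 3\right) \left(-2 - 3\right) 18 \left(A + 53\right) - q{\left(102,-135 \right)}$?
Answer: $-7875$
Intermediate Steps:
$q{\left(d,b \right)} = \frac{b d}{2}$ ($q{\left(d,b \right)} = \frac{\left(b + b\right) d}{4} = \frac{2 b d}{4} = \frac{b d}{2}$)
$\left(5 - 3\right) \left(-2 - 3\right) 18 \left(A + 53\right) - q{\left(102,-135 \right)} = \left(5 - 3\right) \left(-2 - 3\right) 18 \left(29 + 53\right) - \frac{1}{2} \left(-135\right) 102 = 2 \left(-5\right) 18 \cdot 82 - -6885 = \left(-10\right) 18 \cdot 82 + 6885 = \left(-180\right) 82 + 6885 = -14760 + 6885 = -7875$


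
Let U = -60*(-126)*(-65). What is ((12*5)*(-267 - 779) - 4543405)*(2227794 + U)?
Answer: -7998117269010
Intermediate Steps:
U = -491400 (U = 7560*(-65) = -491400)
((12*5)*(-267 - 779) - 4543405)*(2227794 + U) = ((12*5)*(-267 - 779) - 4543405)*(2227794 - 491400) = (60*(-1046) - 4543405)*1736394 = (-62760 - 4543405)*1736394 = -4606165*1736394 = -7998117269010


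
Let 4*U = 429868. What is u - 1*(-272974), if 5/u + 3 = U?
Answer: 29334877941/107464 ≈ 2.7297e+5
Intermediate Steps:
U = 107467 (U = (¼)*429868 = 107467)
u = 5/107464 (u = 5/(-3 + 107467) = 5/107464 ≈ 4.6527e-5)
u - 1*(-272974) = 5/107464 - 1*(-272974) = 5/107464 + 272974 = 29334877941/107464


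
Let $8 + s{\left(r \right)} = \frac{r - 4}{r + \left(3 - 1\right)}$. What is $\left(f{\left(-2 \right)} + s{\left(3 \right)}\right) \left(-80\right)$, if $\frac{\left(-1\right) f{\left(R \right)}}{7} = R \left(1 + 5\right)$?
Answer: $-6064$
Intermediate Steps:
$f{\left(R \right)} = - 42 R$ ($f{\left(R \right)} = - 7 R \left(1 + 5\right) = - 7 R 6 = - 7 \cdot 6 R = - 42 R$)
$s{\left(r \right)} = -8 + \frac{-4 + r}{2 + r}$ ($s{\left(r \right)} = -8 + \frac{r - 4}{r + \left(3 - 1\right)} = -8 + \frac{-4 + r}{r + 2} = -8 + \frac{-4 + r}{2 + r}$)
$\left(f{\left(-2 \right)} + s{\left(3 \right)}\right) \left(-80\right) = \left(\left(-42\right) \left(-2\right) + \frac{-20 - 21}{2 + 3}\right) \left(-80\right) = \left(84 + \frac{-20 - 21}{5}\right) \left(-80\right) = \left(84 + \frac{1}{5} \left(-41\right)\right) \left(-80\right) = \left(84 - \frac{41}{5}\right) \left(-80\right) = \frac{379}{5} \left(-80\right) = -6064$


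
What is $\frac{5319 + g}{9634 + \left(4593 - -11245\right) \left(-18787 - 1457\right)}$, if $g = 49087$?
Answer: $- \frac{27203}{160307419} \approx -0.00016969$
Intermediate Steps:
$\frac{5319 + g}{9634 + \left(4593 - -11245\right) \left(-18787 - 1457\right)} = \frac{5319 + 49087}{9634 + \left(4593 - -11245\right) \left(-18787 - 1457\right)} = \frac{54406}{9634 + \left(4593 + 11245\right) \left(-20244\right)} = \frac{54406}{9634 + 15838 \left(-20244\right)} = \frac{54406}{9634 - 320624472} = \frac{54406}{-320614838} = 54406 \left(- \frac{1}{320614838}\right) = - \frac{27203}{160307419}$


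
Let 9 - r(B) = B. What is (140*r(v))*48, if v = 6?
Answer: 20160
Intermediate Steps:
r(B) = 9 - B
(140*r(v))*48 = (140*(9 - 1*6))*48 = (140*(9 - 6))*48 = (140*3)*48 = 420*48 = 20160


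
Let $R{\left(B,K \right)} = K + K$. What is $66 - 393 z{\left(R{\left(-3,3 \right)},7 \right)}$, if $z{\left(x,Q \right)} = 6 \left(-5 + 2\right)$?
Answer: $7140$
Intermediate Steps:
$R{\left(B,K \right)} = 2 K$
$z{\left(x,Q \right)} = -18$ ($z{\left(x,Q \right)} = 6 \left(-3\right) = -18$)
$66 - 393 z{\left(R{\left(-3,3 \right)},7 \right)} = 66 - -7074 = 66 + 7074 = 7140$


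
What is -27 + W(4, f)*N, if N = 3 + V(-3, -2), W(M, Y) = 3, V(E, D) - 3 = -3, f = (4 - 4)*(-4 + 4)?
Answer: -18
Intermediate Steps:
f = 0 (f = 0*0 = 0)
V(E, D) = 0 (V(E, D) = 3 - 3 = 0)
N = 3 (N = 3 + 0 = 3)
-27 + W(4, f)*N = -27 + 3*3 = -27 + 9 = -18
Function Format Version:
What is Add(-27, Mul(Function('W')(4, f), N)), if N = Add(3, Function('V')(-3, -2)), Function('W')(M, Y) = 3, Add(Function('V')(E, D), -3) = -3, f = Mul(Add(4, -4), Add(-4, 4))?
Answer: -18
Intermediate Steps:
f = 0 (f = Mul(0, 0) = 0)
Function('V')(E, D) = 0 (Function('V')(E, D) = Add(3, -3) = 0)
N = 3 (N = Add(3, 0) = 3)
Add(-27, Mul(Function('W')(4, f), N)) = Add(-27, Mul(3, 3)) = Add(-27, 9) = -18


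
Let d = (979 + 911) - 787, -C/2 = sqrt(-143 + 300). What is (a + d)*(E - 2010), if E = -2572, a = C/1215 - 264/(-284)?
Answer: -359132578/71 + 9164*sqrt(157)/1215 ≈ -5.0581e+6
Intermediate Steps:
C = -2*sqrt(157) (C = -2*sqrt(-143 + 300) = -2*sqrt(157) ≈ -25.060)
d = 1103 (d = 1890 - 787 = 1103)
a = 66/71 - 2*sqrt(157)/1215 (a = -2*sqrt(157)/1215 - 264/(-284) = -2*sqrt(157)*(1/1215) - 264*(-1/284) = -2*sqrt(157)/1215 + 66/71 = 66/71 - 2*sqrt(157)/1215 ≈ 0.90895)
(a + d)*(E - 2010) = ((66/71 - 2*sqrt(157)/1215) + 1103)*(-2572 - 2010) = (78379/71 - 2*sqrt(157)/1215)*(-4582) = -359132578/71 + 9164*sqrt(157)/1215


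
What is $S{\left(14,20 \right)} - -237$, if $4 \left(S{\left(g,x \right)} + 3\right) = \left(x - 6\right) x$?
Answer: $304$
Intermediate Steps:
$S{\left(g,x \right)} = -3 + \frac{x \left(-6 + x\right)}{4}$ ($S{\left(g,x \right)} = -3 + \frac{\left(x - 6\right) x}{4} = -3 + \frac{\left(-6 + x\right) x}{4} = -3 + \frac{x \left(-6 + x\right)}{4}$)
$S{\left(14,20 \right)} - -237 = \left(-3 - 30 + \frac{20^{2}}{4}\right) - -237 = \left(-3 - 30 + \frac{1}{4} \cdot 400\right) + 237 = \left(-3 - 30 + 100\right) + 237 = 67 + 237 = 304$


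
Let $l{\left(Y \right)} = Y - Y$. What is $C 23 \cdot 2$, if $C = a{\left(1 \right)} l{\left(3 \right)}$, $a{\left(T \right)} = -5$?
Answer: $0$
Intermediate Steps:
$l{\left(Y \right)} = 0$
$C = 0$ ($C = \left(-5\right) 0 = 0$)
$C 23 \cdot 2 = 0 \cdot 23 \cdot 2 = 0 \cdot 2 = 0$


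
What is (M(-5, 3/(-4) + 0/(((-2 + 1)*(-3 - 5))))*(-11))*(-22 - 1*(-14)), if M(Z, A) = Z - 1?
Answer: -528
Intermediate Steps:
M(Z, A) = -1 + Z
(M(-5, 3/(-4) + 0/(((-2 + 1)*(-3 - 5))))*(-11))*(-22 - 1*(-14)) = ((-1 - 5)*(-11))*(-22 - 1*(-14)) = (-6*(-11))*(-22 + 14) = 66*(-8) = -528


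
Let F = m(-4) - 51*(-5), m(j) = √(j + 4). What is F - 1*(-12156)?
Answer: 12411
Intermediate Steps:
m(j) = √(4 + j)
F = 255 (F = √(4 - 4) - 51*(-5) = √0 + 255 = 0 + 255 = 255)
F - 1*(-12156) = 255 - 1*(-12156) = 255 + 12156 = 12411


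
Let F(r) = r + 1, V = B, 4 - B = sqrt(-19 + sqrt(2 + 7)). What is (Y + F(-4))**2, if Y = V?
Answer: (1 - 4*I)**2 ≈ -15.0 - 8.0*I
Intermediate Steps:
B = 4 - 4*I (B = 4 - sqrt(-19 + sqrt(2 + 7)) = 4 - sqrt(-19 + sqrt(9)) = 4 - sqrt(-19 + 3) = 4 - sqrt(-16) = 4 - 4*I ≈ 4.0 - 4.0*I)
V = 4 - 4*I ≈ 4.0 - 4.0*I
Y = 4 - 4*I ≈ 4.0 - 4.0*I
F(r) = 1 + r
(Y + F(-4))**2 = ((4 - 4*I) + (1 - 4))**2 = ((4 - 4*I) - 3)**2 = (1 - 4*I)**2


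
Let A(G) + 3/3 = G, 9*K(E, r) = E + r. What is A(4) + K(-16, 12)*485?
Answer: -1913/9 ≈ -212.56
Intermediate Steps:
K(E, r) = E/9 + r/9 (K(E, r) = (E + r)/9 = E/9 + r/9)
A(G) = -1 + G
A(4) + K(-16, 12)*485 = (-1 + 4) + ((⅑)*(-16) + (⅑)*12)*485 = 3 + (-16/9 + 4/3)*485 = 3 - 4/9*485 = 3 - 1940/9 = -1913/9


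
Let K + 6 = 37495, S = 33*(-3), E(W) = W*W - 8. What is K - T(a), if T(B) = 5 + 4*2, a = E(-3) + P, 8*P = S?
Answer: 37476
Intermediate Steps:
E(W) = -8 + W² (E(W) = W² - 8 = -8 + W²)
S = -99
P = -99/8 (P = (⅛)*(-99) = -99/8 ≈ -12.375)
K = 37489 (K = -6 + 37495 = 37489)
a = -91/8 (a = (-8 + (-3)²) - 99/8 = (-8 + 9) - 99/8 = 1 - 99/8 = -91/8 ≈ -11.375)
T(B) = 13 (T(B) = 5 + 8 = 13)
K - T(a) = 37489 - 1*13 = 37489 - 13 = 37476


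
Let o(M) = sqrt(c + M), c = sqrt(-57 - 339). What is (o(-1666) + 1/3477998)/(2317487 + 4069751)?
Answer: 1/22214800989524 + sqrt(-1666 + 6*I*sqrt(11))/6387238 ≈ 3.8165e-8 + 6.3905e-6*I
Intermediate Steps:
c = 6*I*sqrt(11) (c = sqrt(-396) = 6*I*sqrt(11) ≈ 19.9*I)
o(M) = sqrt(M + 6*I*sqrt(11)) (o(M) = sqrt(6*I*sqrt(11) + M) = sqrt(M + 6*I*sqrt(11)))
(o(-1666) + 1/3477998)/(2317487 + 4069751) = (sqrt(-1666 + 6*I*sqrt(11)) + 1/3477998)/(2317487 + 4069751) = (sqrt(-1666 + 6*I*sqrt(11)) + 1/3477998)/6387238 = (1/3477998 + sqrt(-1666 + 6*I*sqrt(11)))*(1/6387238) = 1/22214800989524 + sqrt(-1666 + 6*I*sqrt(11))/6387238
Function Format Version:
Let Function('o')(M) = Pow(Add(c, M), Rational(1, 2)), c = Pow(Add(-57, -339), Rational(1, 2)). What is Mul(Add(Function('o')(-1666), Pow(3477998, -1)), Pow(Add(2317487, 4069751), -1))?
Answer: Add(Rational(1, 22214800989524), Mul(Rational(1, 6387238), Pow(Add(-1666, Mul(6, I, Pow(11, Rational(1, 2)))), Rational(1, 2)))) ≈ Add(3.8165e-8, Mul(6.3905e-6, I))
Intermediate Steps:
c = Mul(6, I, Pow(11, Rational(1, 2))) (c = Pow(-396, Rational(1, 2)) = Mul(6, I, Pow(11, Rational(1, 2))) ≈ Mul(19.900, I))
Function('o')(M) = Pow(Add(M, Mul(6, I, Pow(11, Rational(1, 2)))), Rational(1, 2)) (Function('o')(M) = Pow(Add(Mul(6, I, Pow(11, Rational(1, 2))), M), Rational(1, 2)) = Pow(Add(M, Mul(6, I, Pow(11, Rational(1, 2)))), Rational(1, 2)))
Mul(Add(Function('o')(-1666), Pow(3477998, -1)), Pow(Add(2317487, 4069751), -1)) = Mul(Add(Pow(Add(-1666, Mul(6, I, Pow(11, Rational(1, 2)))), Rational(1, 2)), Pow(3477998, -1)), Pow(Add(2317487, 4069751), -1)) = Mul(Add(Pow(Add(-1666, Mul(6, I, Pow(11, Rational(1, 2)))), Rational(1, 2)), Rational(1, 3477998)), Pow(6387238, -1)) = Mul(Add(Rational(1, 3477998), Pow(Add(-1666, Mul(6, I, Pow(11, Rational(1, 2)))), Rational(1, 2))), Rational(1, 6387238)) = Add(Rational(1, 22214800989524), Mul(Rational(1, 6387238), Pow(Add(-1666, Mul(6, I, Pow(11, Rational(1, 2)))), Rational(1, 2))))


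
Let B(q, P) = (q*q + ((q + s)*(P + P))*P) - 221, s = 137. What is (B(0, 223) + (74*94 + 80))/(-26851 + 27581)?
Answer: 13632561/730 ≈ 18675.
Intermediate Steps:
B(q, P) = -221 + q² + 2*P²*(137 + q) (B(q, P) = (q*q + ((q + 137)*(P + P))*P) - 221 = (q² + ((137 + q)*(2*P))*P) - 221 = (q² + (2*P*(137 + q))*P) - 221 = (q² + 2*P²*(137 + q)) - 221 = -221 + q² + 2*P²*(137 + q))
(B(0, 223) + (74*94 + 80))/(-26851 + 27581) = ((-221 + 0² + 274*223² + 2*0*223²) + (74*94 + 80))/(-26851 + 27581) = ((-221 + 0 + 274*49729 + 2*0*49729) + (6956 + 80))/730 = ((-221 + 0 + 13625746 + 0) + 7036)*(1/730) = (13625525 + 7036)*(1/730) = 13632561*(1/730) = 13632561/730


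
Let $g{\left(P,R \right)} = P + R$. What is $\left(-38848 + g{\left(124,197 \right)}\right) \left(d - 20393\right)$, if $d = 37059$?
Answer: $-642090982$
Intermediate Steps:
$\left(-38848 + g{\left(124,197 \right)}\right) \left(d - 20393\right) = \left(-38848 + \left(124 + 197\right)\right) \left(37059 - 20393\right) = \left(-38848 + 321\right) 16666 = \left(-38527\right) 16666 = -642090982$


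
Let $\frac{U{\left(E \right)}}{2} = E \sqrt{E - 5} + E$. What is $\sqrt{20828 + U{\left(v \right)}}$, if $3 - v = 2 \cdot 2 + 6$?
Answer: $\sqrt{20814 - 28 i \sqrt{3}} \approx 144.27 - 0.168 i$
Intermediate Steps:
$v = -7$ ($v = 3 - \left(2 \cdot 2 + 6\right) = 3 - \left(4 + 6\right) = 3 - 10 = -7$)
$U{\left(E \right)} = 2 E + 2 E \sqrt{-5 + E}$ ($U{\left(E \right)} = 2 \left(E \sqrt{E - 5} + E\right) = 2 \left(E \sqrt{-5 + E} + E\right) = 2 \left(E + E \sqrt{-5 + E}\right) = 2 E + 2 E \sqrt{-5 + E}$)
$\sqrt{20828 + U{\left(v \right)}} = \sqrt{20828 + 2 \left(-7\right) \left(1 + \sqrt{-5 - 7}\right)} = \sqrt{20828 + 2 \left(-7\right) \left(1 + \sqrt{-12}\right)} = \sqrt{20828 + 2 \left(-7\right) \left(1 + 2 i \sqrt{3}\right)} = \sqrt{20828 - \left(14 + 28 i \sqrt{3}\right)} = \sqrt{20814 - 28 i \sqrt{3}}$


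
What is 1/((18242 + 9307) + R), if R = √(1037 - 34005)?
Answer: 27549/758980369 - 2*I*√8242/758980369 ≈ 3.6297e-5 - 2.3923e-7*I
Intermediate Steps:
R = 2*I*√8242 (R = √(-32968) = 2*I*√8242 ≈ 181.57*I)
1/((18242 + 9307) + R) = 1/((18242 + 9307) + 2*I*√8242) = 1/(27549 + 2*I*√8242)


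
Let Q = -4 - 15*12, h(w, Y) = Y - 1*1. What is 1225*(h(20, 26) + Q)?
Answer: -194775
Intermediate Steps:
h(w, Y) = -1 + Y (h(w, Y) = Y - 1 = -1 + Y)
Q = -184 (Q = -4 - 180 = -184)
1225*(h(20, 26) + Q) = 1225*((-1 + 26) - 184) = 1225*(25 - 184) = 1225*(-159) = -194775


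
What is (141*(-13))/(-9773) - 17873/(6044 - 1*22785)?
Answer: 205359082/163609793 ≈ 1.2552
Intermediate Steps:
(141*(-13))/(-9773) - 17873/(6044 - 1*22785) = -1833*(-1/9773) - 17873/(6044 - 22785) = 1833/9773 - 17873/(-16741) = 1833/9773 - 17873*(-1/16741) = 1833/9773 + 17873/16741 = 205359082/163609793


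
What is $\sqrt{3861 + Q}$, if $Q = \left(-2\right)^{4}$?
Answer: $\sqrt{3877} \approx 62.266$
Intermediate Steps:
$Q = 16$
$\sqrt{3861 + Q} = \sqrt{3861 + 16} = \sqrt{3877}$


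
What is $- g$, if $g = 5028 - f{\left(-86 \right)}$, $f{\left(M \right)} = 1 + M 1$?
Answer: $-5113$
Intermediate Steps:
$f{\left(M \right)} = 1 + M$
$g = 5113$ ($g = 5028 - \left(1 - 86\right) = 5028 - -85 = 5028 + 85 = 5113$)
$- g = \left(-1\right) 5113 = -5113$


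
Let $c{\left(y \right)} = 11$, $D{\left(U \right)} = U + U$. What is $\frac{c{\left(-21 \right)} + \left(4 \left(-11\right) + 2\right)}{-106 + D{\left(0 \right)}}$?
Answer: $\frac{31}{106} \approx 0.29245$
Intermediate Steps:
$D{\left(U \right)} = 2 U$
$\frac{c{\left(-21 \right)} + \left(4 \left(-11\right) + 2\right)}{-106 + D{\left(0 \right)}} = \frac{11 + \left(4 \left(-11\right) + 2\right)}{-106 + 2 \cdot 0} = \frac{11 + \left(-44 + 2\right)}{-106 + 0} = \frac{11 - 42}{-106} = \left(-31\right) \left(- \frac{1}{106}\right) = \frac{31}{106}$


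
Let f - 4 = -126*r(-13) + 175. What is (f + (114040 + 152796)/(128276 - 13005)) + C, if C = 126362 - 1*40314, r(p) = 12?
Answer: 9765449601/115271 ≈ 84717.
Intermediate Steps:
C = 86048 (C = 126362 - 40314 = 86048)
f = -1333 (f = 4 + (-126*12 + 175) = 4 + (-1512 + 175) = 4 - 1337 = -1333)
(f + (114040 + 152796)/(128276 - 13005)) + C = (-1333 + (114040 + 152796)/(128276 - 13005)) + 86048 = (-1333 + 266836/115271) + 86048 = -153389407/115271 + 86048 = 9765449601/115271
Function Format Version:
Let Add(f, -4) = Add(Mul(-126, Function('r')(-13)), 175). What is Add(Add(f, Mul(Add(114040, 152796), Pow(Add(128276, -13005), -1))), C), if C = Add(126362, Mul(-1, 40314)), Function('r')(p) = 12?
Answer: Rational(9765449601, 115271) ≈ 84717.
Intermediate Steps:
C = 86048 (C = Add(126362, -40314) = 86048)
f = -1333 (f = Add(4, Add(Mul(-126, 12), 175)) = Add(4, Add(-1512, 175)) = Add(4, -1337) = -1333)
Add(Add(f, Mul(Add(114040, 152796), Pow(Add(128276, -13005), -1))), C) = Add(Add(-1333, Mul(Add(114040, 152796), Pow(Add(128276, -13005), -1))), 86048) = Add(Add(-1333, Mul(266836, Pow(115271, -1))), 86048) = Add(Add(-1333, Mul(266836, Rational(1, 115271))), 86048) = Add(Add(-1333, Rational(266836, 115271)), 86048) = Add(Rational(-153389407, 115271), 86048) = Rational(9765449601, 115271)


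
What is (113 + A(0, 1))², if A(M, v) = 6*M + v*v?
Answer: 12996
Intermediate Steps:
A(M, v) = v² + 6*M (A(M, v) = 6*M + v² = v² + 6*M)
(113 + A(0, 1))² = (113 + (1² + 6*0))² = (113 + (1 + 0))² = (113 + 1)² = 114² = 12996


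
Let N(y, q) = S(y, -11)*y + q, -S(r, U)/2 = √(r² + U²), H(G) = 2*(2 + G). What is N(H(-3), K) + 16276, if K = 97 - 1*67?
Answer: 16306 + 20*√5 ≈ 16351.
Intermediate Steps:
H(G) = 4 + 2*G
S(r, U) = -2*√(U² + r²) (S(r, U) = -2*√(r² + U²) = -2*√(U² + r²))
K = 30 (K = 97 - 67 = 30)
N(y, q) = q - 2*y*√(121 + y²) (N(y, q) = (-2*√((-11)² + y²))*y + q = (-2*√(121 + y²))*y + q = -2*y*√(121 + y²) + q = q - 2*y*√(121 + y²))
N(H(-3), K) + 16276 = (30 - 2*(4 + 2*(-3))*√(121 + (4 + 2*(-3))²)) + 16276 = (30 - 2*(4 - 6)*√(121 + (4 - 6)²)) + 16276 = (30 - 2*(-2)*√(121 + (-2)²)) + 16276 = (30 - 2*(-2)*√(121 + 4)) + 16276 = (30 - 2*(-2)*√125) + 16276 = (30 - 2*(-2)*5*√5) + 16276 = (30 + 20*√5) + 16276 = 16306 + 20*√5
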